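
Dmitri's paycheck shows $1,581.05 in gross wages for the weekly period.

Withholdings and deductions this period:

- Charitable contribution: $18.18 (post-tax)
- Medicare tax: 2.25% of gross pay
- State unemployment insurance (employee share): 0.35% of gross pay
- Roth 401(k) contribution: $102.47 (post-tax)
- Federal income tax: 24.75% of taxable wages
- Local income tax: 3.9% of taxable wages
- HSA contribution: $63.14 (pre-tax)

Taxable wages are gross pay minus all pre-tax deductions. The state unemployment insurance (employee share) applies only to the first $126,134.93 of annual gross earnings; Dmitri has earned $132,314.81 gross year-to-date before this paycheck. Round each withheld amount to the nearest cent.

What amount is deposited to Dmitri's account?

$926.81

HSA contribution: $63.14
Taxable wages = $1,581.05 − $63.14 = $1,517.91
Federal income tax: $1,517.91 × 0.2475 = $375.68
Local income tax: $1,517.91 × 0.039 = $59.20
Medicare tax: $1,581.05 × 0.0225 = $35.57
State unemployment insurance (employee share): annual cap $126,134.93 already reached (YTD $132,314.81), so $0.00
Roth 401(k) contribution: $102.47
Charitable contribution: $18.18
Total deductions = $63.14 + $375.68 + $59.20 + $35.57 + $0.00 + $102.47 + $18.18 = $654.24
Net pay = $1,581.05 − $654.24 = $926.81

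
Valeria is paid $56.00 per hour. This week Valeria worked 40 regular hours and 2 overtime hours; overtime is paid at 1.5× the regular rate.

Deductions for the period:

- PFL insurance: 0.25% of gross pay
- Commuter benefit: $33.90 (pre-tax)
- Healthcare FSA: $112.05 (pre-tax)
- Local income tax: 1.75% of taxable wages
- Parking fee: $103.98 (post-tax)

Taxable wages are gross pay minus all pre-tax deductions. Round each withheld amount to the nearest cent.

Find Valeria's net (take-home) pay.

Regular pay: 40 × $56.00 = $2,240.00
Overtime pay: 2 × $56.00 × 1.5 = $168.00
Gross pay = $2,240.00 + $168.00 = $2,408.00
Healthcare FSA: $112.05
Commuter benefit: $33.90
Pre-tax total = $112.05 + $33.90 = $145.95
Taxable wages = $2,408.00 − $145.95 = $2,262.05
Local income tax: $2,262.05 × 0.0175 = $39.59
PFL insurance: $2,408.00 × 0.0025 = $6.02
Parking fee: $103.98
Total deductions = $112.05 + $33.90 + $39.59 + $6.02 + $103.98 = $295.54
Net pay = $2,408.00 − $295.54 = $2,112.46

$2,112.46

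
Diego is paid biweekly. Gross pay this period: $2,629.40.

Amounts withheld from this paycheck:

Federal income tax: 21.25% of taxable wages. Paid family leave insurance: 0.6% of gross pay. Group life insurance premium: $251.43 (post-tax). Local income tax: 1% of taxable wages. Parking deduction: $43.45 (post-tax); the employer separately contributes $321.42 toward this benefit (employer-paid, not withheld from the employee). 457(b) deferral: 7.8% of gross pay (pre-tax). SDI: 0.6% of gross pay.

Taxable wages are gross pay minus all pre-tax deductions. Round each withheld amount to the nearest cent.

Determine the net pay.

457(b) deferral: $2,629.40 × 0.078 = $205.09
Taxable wages = $2,629.40 − $205.09 = $2,424.31
Local income tax: $2,424.31 × 0.01 = $24.24
Federal income tax: $2,424.31 × 0.2125 = $515.17
SDI: $2,629.40 × 0.006 = $15.78
Paid family leave insurance: $2,629.40 × 0.006 = $15.78
Parking deduction: $43.45
Group life insurance premium: $251.43
(Employer's $321.42 toward parking deduction is not withheld from the employee.)
Total deductions = $205.09 + $24.24 + $515.17 + $15.78 + $15.78 + $43.45 + $251.43 = $1,070.94
Net pay = $2,629.40 − $1,070.94 = $1,558.46

$1,558.46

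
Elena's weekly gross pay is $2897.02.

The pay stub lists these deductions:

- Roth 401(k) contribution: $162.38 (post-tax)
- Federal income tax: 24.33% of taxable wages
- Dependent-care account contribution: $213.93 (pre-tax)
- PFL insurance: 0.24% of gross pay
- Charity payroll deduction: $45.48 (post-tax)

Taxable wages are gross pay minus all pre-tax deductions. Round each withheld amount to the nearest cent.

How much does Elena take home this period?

$1815.48

Dependent-care account contribution: $213.93
Taxable wages = $2897.02 − $213.93 = $2683.09
Federal income tax: $2683.09 × 0.2433 = $652.80
PFL insurance: $2897.02 × 0.0024 = $6.95
Charity payroll deduction: $45.48
Roth 401(k) contribution: $162.38
Total deductions = $213.93 + $652.80 + $6.95 + $45.48 + $162.38 = $1081.54
Net pay = $2897.02 − $1081.54 = $1815.48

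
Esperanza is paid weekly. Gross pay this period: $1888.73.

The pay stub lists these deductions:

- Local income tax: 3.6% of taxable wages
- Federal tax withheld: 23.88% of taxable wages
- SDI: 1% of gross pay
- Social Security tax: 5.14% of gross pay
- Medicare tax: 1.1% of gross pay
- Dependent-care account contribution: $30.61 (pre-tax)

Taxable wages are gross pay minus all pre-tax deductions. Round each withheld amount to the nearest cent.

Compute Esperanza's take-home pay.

$1210.76

Dependent-care account contribution: $30.61
Taxable wages = $1888.73 − $30.61 = $1858.12
Federal tax withheld: $1858.12 × 0.2388 = $443.72
Local income tax: $1858.12 × 0.036 = $66.89
Social Security tax: $1888.73 × 0.0514 = $97.08
Medicare tax: $1888.73 × 0.011 = $20.78
SDI: $1888.73 × 0.01 = $18.89
Total deductions = $30.61 + $443.72 + $66.89 + $97.08 + $20.78 + $18.89 = $677.97
Net pay = $1888.73 − $677.97 = $1210.76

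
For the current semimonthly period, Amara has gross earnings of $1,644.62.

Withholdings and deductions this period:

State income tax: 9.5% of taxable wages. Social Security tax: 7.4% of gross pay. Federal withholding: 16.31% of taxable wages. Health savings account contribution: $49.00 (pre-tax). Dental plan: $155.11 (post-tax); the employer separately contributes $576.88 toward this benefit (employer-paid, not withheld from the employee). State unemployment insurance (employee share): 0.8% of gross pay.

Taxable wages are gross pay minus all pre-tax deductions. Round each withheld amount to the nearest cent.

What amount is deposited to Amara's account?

Health savings account contribution: $49.00
Taxable wages = $1,644.62 − $49.00 = $1,595.62
Federal withholding: $1,595.62 × 0.1631 = $260.25
State income tax: $1,595.62 × 0.095 = $151.58
Social Security tax: $1,644.62 × 0.074 = $121.70
State unemployment insurance (employee share): $1,644.62 × 0.008 = $13.16
Dental plan: $155.11
(Employer's $576.88 toward dental plan is not withheld from the employee.)
Total deductions = $49.00 + $260.25 + $151.58 + $121.70 + $13.16 + $155.11 = $750.80
Net pay = $1,644.62 − $750.80 = $893.82

$893.82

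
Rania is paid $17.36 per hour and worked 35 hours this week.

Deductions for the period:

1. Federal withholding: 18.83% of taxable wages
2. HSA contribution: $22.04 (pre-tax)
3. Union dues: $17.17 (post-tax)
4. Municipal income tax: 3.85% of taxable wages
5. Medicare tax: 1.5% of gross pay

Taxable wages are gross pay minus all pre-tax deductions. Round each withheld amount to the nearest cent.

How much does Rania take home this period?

Gross pay: 35 × $17.36 = $607.60
HSA contribution: $22.04
Taxable wages = $607.60 − $22.04 = $585.56
Municipal income tax: $585.56 × 0.0385 = $22.54
Federal withholding: $585.56 × 0.1883 = $110.26
Medicare tax: $607.60 × 0.015 = $9.11
Union dues: $17.17
Total deductions = $22.04 + $22.54 + $110.26 + $9.11 + $17.17 = $181.12
Net pay = $607.60 − $181.12 = $426.48

$426.48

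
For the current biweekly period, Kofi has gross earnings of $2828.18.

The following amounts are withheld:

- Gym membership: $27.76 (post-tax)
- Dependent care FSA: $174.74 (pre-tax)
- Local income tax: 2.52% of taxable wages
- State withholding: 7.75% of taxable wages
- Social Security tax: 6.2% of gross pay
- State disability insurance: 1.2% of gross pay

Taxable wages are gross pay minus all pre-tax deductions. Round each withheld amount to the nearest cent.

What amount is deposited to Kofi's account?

Dependent care FSA: $174.74
Taxable wages = $2828.18 − $174.74 = $2653.44
State withholding: $2653.44 × 0.0775 = $205.64
Local income tax: $2653.44 × 0.0252 = $66.87
State disability insurance: $2828.18 × 0.012 = $33.94
Social Security tax: $2828.18 × 0.062 = $175.35
Gym membership: $27.76
Total deductions = $174.74 + $205.64 + $66.87 + $33.94 + $175.35 + $27.76 = $684.30
Net pay = $2828.18 − $684.30 = $2143.88

$2143.88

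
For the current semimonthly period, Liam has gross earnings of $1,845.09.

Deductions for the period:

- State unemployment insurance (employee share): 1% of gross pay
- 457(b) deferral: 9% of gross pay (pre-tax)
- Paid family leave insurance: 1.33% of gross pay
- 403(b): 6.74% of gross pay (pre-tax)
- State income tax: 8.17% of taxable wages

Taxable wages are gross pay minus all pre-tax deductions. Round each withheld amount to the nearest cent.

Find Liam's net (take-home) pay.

$1,384.66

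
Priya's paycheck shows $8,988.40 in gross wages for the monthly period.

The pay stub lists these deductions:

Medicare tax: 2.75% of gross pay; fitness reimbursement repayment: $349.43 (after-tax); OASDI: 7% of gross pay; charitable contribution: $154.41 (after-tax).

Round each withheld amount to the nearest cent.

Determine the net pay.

$7,608.19

OASDI: $8,988.40 × 0.07 = $629.19
Medicare tax: $8,988.40 × 0.0275 = $247.18
Fitness reimbursement repayment: $349.43
Charitable contribution: $154.41
Total deductions = $629.19 + $247.18 + $349.43 + $154.41 = $1,380.21
Net pay = $8,988.40 − $1,380.21 = $7,608.19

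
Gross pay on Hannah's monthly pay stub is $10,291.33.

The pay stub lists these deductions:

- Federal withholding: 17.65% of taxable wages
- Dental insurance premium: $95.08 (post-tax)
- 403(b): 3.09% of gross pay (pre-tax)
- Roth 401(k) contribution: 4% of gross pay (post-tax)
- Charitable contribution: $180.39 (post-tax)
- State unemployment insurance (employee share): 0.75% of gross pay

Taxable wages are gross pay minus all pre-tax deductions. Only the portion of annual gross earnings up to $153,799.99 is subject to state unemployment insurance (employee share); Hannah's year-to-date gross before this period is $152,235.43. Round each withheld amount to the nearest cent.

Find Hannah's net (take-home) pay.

403(b): $10,291.33 × 0.0309 = $318.00
Taxable wages = $10,291.33 − $318.00 = $9,973.33
Federal withholding: $9,973.33 × 0.1765 = $1,760.29
State unemployment insurance (employee share): only $153,799.99 − $152,235.43 = $1,564.56 of this check is subject → $1,564.56 × 0.0075 = $11.73
Roth 401(k) contribution: $10,291.33 × 0.04 = $411.65
Charitable contribution: $180.39
Dental insurance premium: $95.08
Total deductions = $318.00 + $1,760.29 + $11.73 + $411.65 + $180.39 + $95.08 = $2,777.14
Net pay = $10,291.33 − $2,777.14 = $7,514.19

$7,514.19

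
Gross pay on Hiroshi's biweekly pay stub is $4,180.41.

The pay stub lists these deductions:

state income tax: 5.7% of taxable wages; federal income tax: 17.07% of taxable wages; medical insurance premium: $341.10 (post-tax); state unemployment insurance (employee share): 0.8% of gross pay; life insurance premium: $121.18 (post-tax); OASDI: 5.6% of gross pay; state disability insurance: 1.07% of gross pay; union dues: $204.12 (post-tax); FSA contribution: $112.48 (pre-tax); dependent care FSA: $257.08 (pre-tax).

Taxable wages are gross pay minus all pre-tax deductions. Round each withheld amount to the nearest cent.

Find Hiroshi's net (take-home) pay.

Dependent care FSA: $257.08
FSA contribution: $112.48
Pre-tax total = $257.08 + $112.48 = $369.56
Taxable wages = $4,180.41 − $369.56 = $3,810.85
Federal income tax: $3,810.85 × 0.1707 = $650.51
State income tax: $3,810.85 × 0.057 = $217.22
OASDI: $4,180.41 × 0.056 = $234.10
State disability insurance: $4,180.41 × 0.0107 = $44.73
State unemployment insurance (employee share): $4,180.41 × 0.008 = $33.44
Union dues: $204.12
Life insurance premium: $121.18
Medical insurance premium: $341.10
Total deductions = $257.08 + $112.48 + $650.51 + $217.22 + $234.10 + $44.73 + $33.44 + $204.12 + $121.18 + $341.10 = $2,215.96
Net pay = $4,180.41 − $2,215.96 = $1,964.45

$1,964.45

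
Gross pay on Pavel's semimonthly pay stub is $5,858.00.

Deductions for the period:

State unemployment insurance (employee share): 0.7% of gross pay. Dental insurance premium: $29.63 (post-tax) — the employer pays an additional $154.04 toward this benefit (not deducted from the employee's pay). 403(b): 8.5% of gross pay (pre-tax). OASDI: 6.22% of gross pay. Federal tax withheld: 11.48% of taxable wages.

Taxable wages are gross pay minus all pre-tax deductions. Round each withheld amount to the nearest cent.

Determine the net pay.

403(b): $5,858.00 × 0.085 = $497.93
Taxable wages = $5,858.00 − $497.93 = $5,360.07
Federal tax withheld: $5,360.07 × 0.1148 = $615.34
OASDI: $5,858.00 × 0.0622 = $364.37
State unemployment insurance (employee share): $5,858.00 × 0.007 = $41.01
Dental insurance premium: $29.63
(Employer's $154.04 toward dental insurance premium is not withheld from the employee.)
Total deductions = $497.93 + $615.34 + $364.37 + $41.01 + $29.63 = $1,548.28
Net pay = $5,858.00 − $1,548.28 = $4,309.72

$4,309.72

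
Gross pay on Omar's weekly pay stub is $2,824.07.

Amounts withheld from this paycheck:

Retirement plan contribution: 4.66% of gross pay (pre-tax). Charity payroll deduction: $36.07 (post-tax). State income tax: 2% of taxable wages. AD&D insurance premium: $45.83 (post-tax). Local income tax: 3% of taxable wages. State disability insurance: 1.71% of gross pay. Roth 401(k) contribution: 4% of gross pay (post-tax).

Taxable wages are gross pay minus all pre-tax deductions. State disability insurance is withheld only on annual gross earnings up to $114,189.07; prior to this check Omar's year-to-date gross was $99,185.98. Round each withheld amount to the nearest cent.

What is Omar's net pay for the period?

$2,314.70

Retirement plan contribution: $2,824.07 × 0.0466 = $131.60
Taxable wages = $2,824.07 − $131.60 = $2,692.47
State income tax: $2,692.47 × 0.02 = $53.85
Local income tax: $2,692.47 × 0.03 = $80.77
State disability insurance: cap not yet reached, full $2,824.07 is subject → $2,824.07 × 0.0171 = $48.29
Charity payroll deduction: $36.07
Roth 401(k) contribution: $2,824.07 × 0.04 = $112.96
AD&D insurance premium: $45.83
Total deductions = $131.60 + $53.85 + $80.77 + $48.29 + $36.07 + $112.96 + $45.83 = $509.37
Net pay = $2,824.07 − $509.37 = $2,314.70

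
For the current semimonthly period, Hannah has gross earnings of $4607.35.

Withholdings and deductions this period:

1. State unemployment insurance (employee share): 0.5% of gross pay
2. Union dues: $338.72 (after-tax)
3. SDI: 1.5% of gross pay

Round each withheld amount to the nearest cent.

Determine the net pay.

$4176.48

State unemployment insurance (employee share): $4607.35 × 0.005 = $23.04
SDI: $4607.35 × 0.015 = $69.11
Union dues: $338.72
Total deductions = $23.04 + $69.11 + $338.72 = $430.87
Net pay = $4607.35 − $430.87 = $4176.48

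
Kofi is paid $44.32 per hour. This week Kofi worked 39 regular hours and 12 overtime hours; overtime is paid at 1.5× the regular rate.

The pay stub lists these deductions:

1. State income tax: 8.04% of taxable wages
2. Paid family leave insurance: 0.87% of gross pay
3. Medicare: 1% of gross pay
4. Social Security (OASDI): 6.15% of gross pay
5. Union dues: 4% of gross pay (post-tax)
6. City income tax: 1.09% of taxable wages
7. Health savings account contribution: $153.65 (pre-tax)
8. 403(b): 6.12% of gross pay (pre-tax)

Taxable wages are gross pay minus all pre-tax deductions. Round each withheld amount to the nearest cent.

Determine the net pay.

Regular pay: 39 × $44.32 = $1,728.48
Overtime pay: 12 × $44.32 × 1.5 = $797.76
Gross pay = $1,728.48 + $797.76 = $2,526.24
Health savings account contribution: $153.65
403(b): $2,526.24 × 0.0612 = $154.61
Pre-tax total = $153.65 + $154.61 = $308.26
Taxable wages = $2,526.24 − $308.26 = $2,217.98
City income tax: $2,217.98 × 0.0109 = $24.18
State income tax: $2,217.98 × 0.0804 = $178.33
Paid family leave insurance: $2,526.24 × 0.0087 = $21.98
Social Security (OASDI): $2,526.24 × 0.0615 = $155.36
Medicare: $2,526.24 × 0.01 = $25.26
Union dues: $2,526.24 × 0.04 = $101.05
Total deductions = $153.65 + $154.61 + $24.18 + $178.33 + $21.98 + $155.36 + $25.26 + $101.05 = $814.42
Net pay = $2,526.24 − $814.42 = $1,711.82

$1,711.82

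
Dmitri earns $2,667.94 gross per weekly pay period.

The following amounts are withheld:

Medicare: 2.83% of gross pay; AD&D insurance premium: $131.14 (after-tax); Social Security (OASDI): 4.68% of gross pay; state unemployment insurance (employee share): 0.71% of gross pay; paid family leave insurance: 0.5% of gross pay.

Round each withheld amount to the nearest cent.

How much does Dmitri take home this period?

$2,304.16

Medicare: $2,667.94 × 0.0283 = $75.50
State unemployment insurance (employee share): $2,667.94 × 0.0071 = $18.94
Social Security (OASDI): $2,667.94 × 0.0468 = $124.86
Paid family leave insurance: $2,667.94 × 0.005 = $13.34
AD&D insurance premium: $131.14
Total deductions = $75.50 + $18.94 + $124.86 + $13.34 + $131.14 = $363.78
Net pay = $2,667.94 − $363.78 = $2,304.16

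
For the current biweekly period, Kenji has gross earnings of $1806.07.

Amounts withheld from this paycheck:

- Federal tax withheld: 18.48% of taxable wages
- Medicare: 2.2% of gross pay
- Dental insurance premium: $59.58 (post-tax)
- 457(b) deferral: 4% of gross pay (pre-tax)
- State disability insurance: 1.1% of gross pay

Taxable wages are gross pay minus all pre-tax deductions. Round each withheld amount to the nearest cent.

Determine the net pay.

457(b) deferral: $1806.07 × 0.04 = $72.24
Taxable wages = $1806.07 − $72.24 = $1733.83
Federal tax withheld: $1733.83 × 0.1848 = $320.41
State disability insurance: $1806.07 × 0.011 = $19.87
Medicare: $1806.07 × 0.022 = $39.73
Dental insurance premium: $59.58
Total deductions = $72.24 + $320.41 + $19.87 + $39.73 + $59.58 = $511.83
Net pay = $1806.07 − $511.83 = $1294.24

$1294.24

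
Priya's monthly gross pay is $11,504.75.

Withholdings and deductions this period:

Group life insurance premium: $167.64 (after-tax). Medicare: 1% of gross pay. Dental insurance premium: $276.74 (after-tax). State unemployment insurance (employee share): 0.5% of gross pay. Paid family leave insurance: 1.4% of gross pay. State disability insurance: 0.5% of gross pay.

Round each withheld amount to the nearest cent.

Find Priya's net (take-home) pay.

$10,669.21

State disability insurance: $11,504.75 × 0.005 = $57.52
State unemployment insurance (employee share): $11,504.75 × 0.005 = $57.52
Paid family leave insurance: $11,504.75 × 0.014 = $161.07
Medicare: $11,504.75 × 0.01 = $115.05
Group life insurance premium: $167.64
Dental insurance premium: $276.74
Total deductions = $57.52 + $57.52 + $161.07 + $115.05 + $167.64 + $276.74 = $835.54
Net pay = $11,504.75 − $835.54 = $10,669.21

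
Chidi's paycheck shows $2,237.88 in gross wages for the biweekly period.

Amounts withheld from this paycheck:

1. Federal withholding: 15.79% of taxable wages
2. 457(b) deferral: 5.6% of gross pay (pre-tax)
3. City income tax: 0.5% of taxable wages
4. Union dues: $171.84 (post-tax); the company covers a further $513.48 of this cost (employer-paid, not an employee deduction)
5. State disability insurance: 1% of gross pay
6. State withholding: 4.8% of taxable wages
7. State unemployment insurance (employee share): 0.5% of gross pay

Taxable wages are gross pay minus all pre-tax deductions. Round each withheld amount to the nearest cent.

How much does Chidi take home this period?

$1,461.62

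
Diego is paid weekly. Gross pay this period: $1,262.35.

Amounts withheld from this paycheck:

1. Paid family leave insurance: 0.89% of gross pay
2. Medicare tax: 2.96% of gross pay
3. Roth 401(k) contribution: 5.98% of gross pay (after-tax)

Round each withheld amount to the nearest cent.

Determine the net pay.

$1,138.26

Medicare tax: $1,262.35 × 0.0296 = $37.37
Paid family leave insurance: $1,262.35 × 0.0089 = $11.23
Roth 401(k) contribution: $1,262.35 × 0.0598 = $75.49
Total deductions = $37.37 + $11.23 + $75.49 = $124.09
Net pay = $1,262.35 − $124.09 = $1,138.26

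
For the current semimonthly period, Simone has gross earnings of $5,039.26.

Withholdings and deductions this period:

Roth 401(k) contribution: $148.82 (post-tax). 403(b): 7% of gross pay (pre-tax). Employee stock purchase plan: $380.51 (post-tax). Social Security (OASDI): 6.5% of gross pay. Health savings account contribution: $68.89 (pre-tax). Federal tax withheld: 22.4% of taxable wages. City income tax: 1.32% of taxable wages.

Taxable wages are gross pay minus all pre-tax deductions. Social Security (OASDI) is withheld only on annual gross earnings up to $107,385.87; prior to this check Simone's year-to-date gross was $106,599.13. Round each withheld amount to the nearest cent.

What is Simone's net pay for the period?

$2,941.85

403(b): $5,039.26 × 0.07 = $352.75
Health savings account contribution: $68.89
Pre-tax total = $352.75 + $68.89 = $421.64
Taxable wages = $5,039.26 − $421.64 = $4,617.62
Federal tax withheld: $4,617.62 × 0.224 = $1,034.35
City income tax: $4,617.62 × 0.0132 = $60.95
Social Security (OASDI): only $107,385.87 − $106,599.13 = $786.74 of this check is subject → $786.74 × 0.065 = $51.14
Roth 401(k) contribution: $148.82
Employee stock purchase plan: $380.51
Total deductions = $352.75 + $68.89 + $1,034.35 + $60.95 + $51.14 + $148.82 + $380.51 = $2,097.41
Net pay = $5,039.26 − $2,097.41 = $2,941.85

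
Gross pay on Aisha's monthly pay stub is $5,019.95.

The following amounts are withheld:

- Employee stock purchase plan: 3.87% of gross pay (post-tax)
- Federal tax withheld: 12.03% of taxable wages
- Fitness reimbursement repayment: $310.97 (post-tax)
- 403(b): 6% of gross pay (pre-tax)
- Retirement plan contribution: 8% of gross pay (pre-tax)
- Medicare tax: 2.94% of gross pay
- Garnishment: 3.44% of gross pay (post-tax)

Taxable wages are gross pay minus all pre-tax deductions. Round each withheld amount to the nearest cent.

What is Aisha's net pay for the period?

$2,972.28

403(b): $5,019.95 × 0.06 = $301.20
Retirement plan contribution: $5,019.95 × 0.08 = $401.60
Pre-tax total = $301.20 + $401.60 = $702.80
Taxable wages = $5,019.95 − $702.80 = $4,317.15
Federal tax withheld: $4,317.15 × 0.1203 = $519.35
Medicare tax: $5,019.95 × 0.0294 = $147.59
Fitness reimbursement repayment: $310.97
Employee stock purchase plan: $5,019.95 × 0.0387 = $194.27
Garnishment: $5,019.95 × 0.0344 = $172.69
Total deductions = $301.20 + $401.60 + $519.35 + $147.59 + $310.97 + $194.27 + $172.69 = $2,047.67
Net pay = $5,019.95 − $2,047.67 = $2,972.28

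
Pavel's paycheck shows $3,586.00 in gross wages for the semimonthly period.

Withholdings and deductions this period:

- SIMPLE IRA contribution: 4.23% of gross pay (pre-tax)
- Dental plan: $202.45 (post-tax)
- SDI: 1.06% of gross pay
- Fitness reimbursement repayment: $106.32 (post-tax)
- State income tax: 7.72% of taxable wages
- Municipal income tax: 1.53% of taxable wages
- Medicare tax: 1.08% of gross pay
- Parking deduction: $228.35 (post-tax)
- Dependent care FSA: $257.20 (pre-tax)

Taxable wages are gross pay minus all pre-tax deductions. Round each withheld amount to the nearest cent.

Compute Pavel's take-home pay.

SIMPLE IRA contribution: $3,586.00 × 0.0423 = $151.69
Dependent care FSA: $257.20
Pre-tax total = $151.69 + $257.20 = $408.89
Taxable wages = $3,586.00 − $408.89 = $3,177.11
State income tax: $3,177.11 × 0.0772 = $245.27
Municipal income tax: $3,177.11 × 0.0153 = $48.61
SDI: $3,586.00 × 0.0106 = $38.01
Medicare tax: $3,586.00 × 0.0108 = $38.73
Dental plan: $202.45
Parking deduction: $228.35
Fitness reimbursement repayment: $106.32
Total deductions = $151.69 + $257.20 + $245.27 + $48.61 + $38.01 + $38.73 + $202.45 + $228.35 + $106.32 = $1,316.63
Net pay = $3,586.00 − $1,316.63 = $2,269.37

$2,269.37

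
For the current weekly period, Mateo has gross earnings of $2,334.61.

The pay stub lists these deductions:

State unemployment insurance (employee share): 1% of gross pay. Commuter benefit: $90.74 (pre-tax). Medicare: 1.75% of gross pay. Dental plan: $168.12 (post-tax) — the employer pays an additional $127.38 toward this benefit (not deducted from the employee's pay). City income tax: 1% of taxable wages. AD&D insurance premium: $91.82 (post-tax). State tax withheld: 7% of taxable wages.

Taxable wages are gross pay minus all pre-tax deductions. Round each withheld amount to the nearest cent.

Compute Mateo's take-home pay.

$1,740.21

Commuter benefit: $90.74
Taxable wages = $2,334.61 − $90.74 = $2,243.87
City income tax: $2,243.87 × 0.01 = $22.44
State tax withheld: $2,243.87 × 0.07 = $157.07
State unemployment insurance (employee share): $2,334.61 × 0.01 = $23.35
Medicare: $2,334.61 × 0.0175 = $40.86
AD&D insurance premium: $91.82
Dental plan: $168.12
(Employer's $127.38 toward dental plan is not withheld from the employee.)
Total deductions = $90.74 + $22.44 + $157.07 + $23.35 + $40.86 + $91.82 + $168.12 = $594.40
Net pay = $2,334.61 − $594.40 = $1,740.21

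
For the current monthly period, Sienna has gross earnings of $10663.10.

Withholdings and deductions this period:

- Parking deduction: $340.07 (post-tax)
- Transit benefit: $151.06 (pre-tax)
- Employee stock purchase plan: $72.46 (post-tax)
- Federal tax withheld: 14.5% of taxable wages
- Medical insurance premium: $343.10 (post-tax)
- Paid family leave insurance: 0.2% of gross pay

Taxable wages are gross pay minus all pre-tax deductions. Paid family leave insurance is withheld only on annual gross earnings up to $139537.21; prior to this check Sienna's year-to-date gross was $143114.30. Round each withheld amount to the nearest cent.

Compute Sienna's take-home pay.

$8232.16

Transit benefit: $151.06
Taxable wages = $10663.10 − $151.06 = $10512.04
Federal tax withheld: $10512.04 × 0.145 = $1524.25
Paid family leave insurance: annual cap $139537.21 already reached (YTD $143114.30), so $0.00
Employee stock purchase plan: $72.46
Medical insurance premium: $343.10
Parking deduction: $340.07
Total deductions = $151.06 + $1524.25 + $0.00 + $72.46 + $343.10 + $340.07 = $2430.94
Net pay = $10663.10 − $2430.94 = $8232.16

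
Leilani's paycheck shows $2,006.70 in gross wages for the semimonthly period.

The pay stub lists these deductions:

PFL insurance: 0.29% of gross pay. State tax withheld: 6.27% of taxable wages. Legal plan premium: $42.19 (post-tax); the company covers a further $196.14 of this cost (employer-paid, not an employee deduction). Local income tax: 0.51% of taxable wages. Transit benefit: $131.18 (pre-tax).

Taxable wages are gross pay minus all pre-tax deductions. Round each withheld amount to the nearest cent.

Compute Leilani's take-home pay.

Transit benefit: $131.18
Taxable wages = $2,006.70 − $131.18 = $1,875.52
State tax withheld: $1,875.52 × 0.0627 = $117.60
Local income tax: $1,875.52 × 0.0051 = $9.57
PFL insurance: $2,006.70 × 0.0029 = $5.82
Legal plan premium: $42.19
(Employer's $196.14 toward legal plan premium is not withheld from the employee.)
Total deductions = $131.18 + $117.60 + $9.57 + $5.82 + $42.19 = $306.36
Net pay = $2,006.70 − $306.36 = $1,700.34

$1,700.34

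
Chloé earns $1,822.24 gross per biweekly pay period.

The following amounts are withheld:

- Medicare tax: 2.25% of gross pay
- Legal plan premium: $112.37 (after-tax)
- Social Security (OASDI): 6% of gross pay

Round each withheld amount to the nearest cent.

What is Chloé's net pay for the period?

$1,559.54

Social Security (OASDI): $1,822.24 × 0.06 = $109.33
Medicare tax: $1,822.24 × 0.0225 = $41.00
Legal plan premium: $112.37
Total deductions = $109.33 + $41.00 + $112.37 = $262.70
Net pay = $1,822.24 − $262.70 = $1,559.54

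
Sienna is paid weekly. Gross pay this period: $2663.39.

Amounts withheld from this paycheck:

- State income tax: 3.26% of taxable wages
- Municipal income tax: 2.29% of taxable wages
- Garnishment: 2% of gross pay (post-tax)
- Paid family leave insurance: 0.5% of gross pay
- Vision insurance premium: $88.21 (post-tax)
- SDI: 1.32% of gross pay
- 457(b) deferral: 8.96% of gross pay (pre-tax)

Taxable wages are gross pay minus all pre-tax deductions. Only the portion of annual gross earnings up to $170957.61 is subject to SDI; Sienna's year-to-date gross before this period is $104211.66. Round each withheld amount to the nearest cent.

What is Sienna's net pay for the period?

457(b) deferral: $2663.39 × 0.0896 = $238.64
Taxable wages = $2663.39 − $238.64 = $2424.75
Municipal income tax: $2424.75 × 0.0229 = $55.53
State income tax: $2424.75 × 0.0326 = $79.05
SDI: cap not yet reached, full $2663.39 is subject → $2663.39 × 0.0132 = $35.16
Paid family leave insurance: $2663.39 × 0.005 = $13.32
Garnishment: $2663.39 × 0.02 = $53.27
Vision insurance premium: $88.21
Total deductions = $238.64 + $55.53 + $79.05 + $35.16 + $13.32 + $53.27 + $88.21 = $563.18
Net pay = $2663.39 − $563.18 = $2100.21

$2100.21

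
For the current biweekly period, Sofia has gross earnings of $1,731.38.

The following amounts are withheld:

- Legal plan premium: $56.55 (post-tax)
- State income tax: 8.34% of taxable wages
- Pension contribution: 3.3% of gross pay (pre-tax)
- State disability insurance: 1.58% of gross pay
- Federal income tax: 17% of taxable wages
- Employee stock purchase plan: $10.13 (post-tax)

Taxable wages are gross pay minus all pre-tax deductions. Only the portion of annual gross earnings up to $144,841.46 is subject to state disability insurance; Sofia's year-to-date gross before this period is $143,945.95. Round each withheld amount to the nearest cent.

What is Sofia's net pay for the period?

$1,169.16

Pension contribution: $1,731.38 × 0.033 = $57.14
Taxable wages = $1,731.38 − $57.14 = $1,674.24
Federal income tax: $1,674.24 × 0.17 = $284.62
State income tax: $1,674.24 × 0.0834 = $139.63
State disability insurance: only $144,841.46 − $143,945.95 = $895.51 of this check is subject → $895.51 × 0.0158 = $14.15
Employee stock purchase plan: $10.13
Legal plan premium: $56.55
Total deductions = $57.14 + $284.62 + $139.63 + $14.15 + $10.13 + $56.55 = $562.22
Net pay = $1,731.38 − $562.22 = $1,169.16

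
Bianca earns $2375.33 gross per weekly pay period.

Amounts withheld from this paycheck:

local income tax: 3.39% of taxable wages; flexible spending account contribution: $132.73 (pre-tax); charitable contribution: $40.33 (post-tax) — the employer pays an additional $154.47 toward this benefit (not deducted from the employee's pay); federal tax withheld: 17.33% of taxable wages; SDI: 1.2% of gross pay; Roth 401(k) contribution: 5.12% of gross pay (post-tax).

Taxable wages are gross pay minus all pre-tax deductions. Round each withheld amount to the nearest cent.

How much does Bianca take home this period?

$1587.49

Flexible spending account contribution: $132.73
Taxable wages = $2375.33 − $132.73 = $2242.60
Federal tax withheld: $2242.60 × 0.1733 = $388.64
Local income tax: $2242.60 × 0.0339 = $76.02
SDI: $2375.33 × 0.012 = $28.50
Charitable contribution: $40.33
Roth 401(k) contribution: $2375.33 × 0.0512 = $121.62
(Employer's $154.47 toward charitable contribution is not withheld from the employee.)
Total deductions = $132.73 + $388.64 + $76.02 + $28.50 + $40.33 + $121.62 = $787.84
Net pay = $2375.33 − $787.84 = $1587.49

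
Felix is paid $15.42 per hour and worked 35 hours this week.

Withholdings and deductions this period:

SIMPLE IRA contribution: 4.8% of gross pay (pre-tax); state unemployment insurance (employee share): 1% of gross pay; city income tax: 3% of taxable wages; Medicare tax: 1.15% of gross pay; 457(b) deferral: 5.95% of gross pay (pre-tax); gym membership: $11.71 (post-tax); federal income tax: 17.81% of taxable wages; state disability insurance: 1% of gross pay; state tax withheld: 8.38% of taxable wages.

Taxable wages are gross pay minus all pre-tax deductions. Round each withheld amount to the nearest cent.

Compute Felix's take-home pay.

$312.36

Gross pay: 35 × $15.42 = $539.70
457(b) deferral: $539.70 × 0.0595 = $32.11
SIMPLE IRA contribution: $539.70 × 0.048 = $25.91
Pre-tax total = $32.11 + $25.91 = $58.02
Taxable wages = $539.70 − $58.02 = $481.68
City income tax: $481.68 × 0.03 = $14.45
State tax withheld: $481.68 × 0.0838 = $40.36
Federal income tax: $481.68 × 0.1781 = $85.79
State disability insurance: $539.70 × 0.01 = $5.40
Medicare tax: $539.70 × 0.0115 = $6.21
State unemployment insurance (employee share): $539.70 × 0.01 = $5.40
Gym membership: $11.71
Total deductions = $32.11 + $25.91 + $14.45 + $40.36 + $85.79 + $5.40 + $6.21 + $5.40 + $11.71 = $227.34
Net pay = $539.70 − $227.34 = $312.36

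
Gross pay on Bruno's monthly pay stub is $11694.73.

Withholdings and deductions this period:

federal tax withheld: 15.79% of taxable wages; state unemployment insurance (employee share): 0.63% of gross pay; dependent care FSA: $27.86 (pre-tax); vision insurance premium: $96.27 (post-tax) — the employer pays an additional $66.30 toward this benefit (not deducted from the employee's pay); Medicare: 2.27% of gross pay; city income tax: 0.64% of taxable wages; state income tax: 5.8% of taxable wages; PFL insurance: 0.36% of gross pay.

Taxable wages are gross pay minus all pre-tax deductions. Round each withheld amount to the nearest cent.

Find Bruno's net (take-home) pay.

Dependent care FSA: $27.86
Taxable wages = $11694.73 − $27.86 = $11666.87
State income tax: $11666.87 × 0.058 = $676.68
Federal tax withheld: $11666.87 × 0.1579 = $1842.20
City income tax: $11666.87 × 0.0064 = $74.67
Medicare: $11694.73 × 0.0227 = $265.47
State unemployment insurance (employee share): $11694.73 × 0.0063 = $73.68
PFL insurance: $11694.73 × 0.0036 = $42.10
Vision insurance premium: $96.27
(Employer's $66.30 toward vision insurance premium is not withheld from the employee.)
Total deductions = $27.86 + $676.68 + $1842.20 + $74.67 + $265.47 + $73.68 + $42.10 + $96.27 = $3098.93
Net pay = $11694.73 − $3098.93 = $8595.80

$8595.80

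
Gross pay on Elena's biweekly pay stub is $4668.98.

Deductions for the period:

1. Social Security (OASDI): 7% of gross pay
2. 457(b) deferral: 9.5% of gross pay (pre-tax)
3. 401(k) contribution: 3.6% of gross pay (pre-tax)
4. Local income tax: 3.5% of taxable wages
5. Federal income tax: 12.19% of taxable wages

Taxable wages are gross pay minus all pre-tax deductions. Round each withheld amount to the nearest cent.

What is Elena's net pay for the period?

457(b) deferral: $4668.98 × 0.095 = $443.55
401(k) contribution: $4668.98 × 0.036 = $168.08
Pre-tax total = $443.55 + $168.08 = $611.63
Taxable wages = $4668.98 − $611.63 = $4057.35
Federal income tax: $4057.35 × 0.1219 = $494.59
Local income tax: $4057.35 × 0.035 = $142.01
Social Security (OASDI): $4668.98 × 0.07 = $326.83
Total deductions = $443.55 + $168.08 + $494.59 + $142.01 + $326.83 = $1575.06
Net pay = $4668.98 − $1575.06 = $3093.92

$3093.92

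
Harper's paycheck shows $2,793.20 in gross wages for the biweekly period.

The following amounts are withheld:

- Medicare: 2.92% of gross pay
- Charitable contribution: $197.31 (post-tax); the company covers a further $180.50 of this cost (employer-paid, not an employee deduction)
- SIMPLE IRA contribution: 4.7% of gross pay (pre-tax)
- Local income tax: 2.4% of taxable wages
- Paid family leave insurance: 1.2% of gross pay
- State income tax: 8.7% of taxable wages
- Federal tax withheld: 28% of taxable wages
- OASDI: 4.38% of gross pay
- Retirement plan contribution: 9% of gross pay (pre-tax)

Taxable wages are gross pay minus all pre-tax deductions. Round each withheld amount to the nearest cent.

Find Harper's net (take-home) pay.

$1,033.28

SIMPLE IRA contribution: $2,793.20 × 0.047 = $131.28
Retirement plan contribution: $2,793.20 × 0.09 = $251.39
Pre-tax total = $131.28 + $251.39 = $382.67
Taxable wages = $2,793.20 − $382.67 = $2,410.53
State income tax: $2,410.53 × 0.087 = $209.72
Federal tax withheld: $2,410.53 × 0.28 = $674.95
Local income tax: $2,410.53 × 0.024 = $57.85
Paid family leave insurance: $2,793.20 × 0.012 = $33.52
OASDI: $2,793.20 × 0.0438 = $122.34
Medicare: $2,793.20 × 0.0292 = $81.56
Charitable contribution: $197.31
(Employer's $180.50 toward charitable contribution is not withheld from the employee.)
Total deductions = $131.28 + $251.39 + $209.72 + $674.95 + $57.85 + $33.52 + $122.34 + $81.56 + $197.31 = $1,759.92
Net pay = $2,793.20 − $1,759.92 = $1,033.28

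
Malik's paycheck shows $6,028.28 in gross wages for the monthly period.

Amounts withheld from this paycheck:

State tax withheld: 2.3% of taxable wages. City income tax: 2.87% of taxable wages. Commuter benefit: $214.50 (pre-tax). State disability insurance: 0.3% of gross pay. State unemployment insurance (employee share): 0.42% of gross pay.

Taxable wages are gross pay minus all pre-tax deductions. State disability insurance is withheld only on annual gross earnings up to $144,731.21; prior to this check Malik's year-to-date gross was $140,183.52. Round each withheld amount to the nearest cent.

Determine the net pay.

$5,474.24

Commuter benefit: $214.50
Taxable wages = $6,028.28 − $214.50 = $5,813.78
State tax withheld: $5,813.78 × 0.023 = $133.72
City income tax: $5,813.78 × 0.0287 = $166.86
State unemployment insurance (employee share): $6,028.28 × 0.0042 = $25.32
State disability insurance: only $144,731.21 − $140,183.52 = $4,547.69 of this check is subject → $4,547.69 × 0.003 = $13.64
Total deductions = $214.50 + $133.72 + $166.86 + $25.32 + $13.64 = $554.04
Net pay = $6,028.28 − $554.04 = $5,474.24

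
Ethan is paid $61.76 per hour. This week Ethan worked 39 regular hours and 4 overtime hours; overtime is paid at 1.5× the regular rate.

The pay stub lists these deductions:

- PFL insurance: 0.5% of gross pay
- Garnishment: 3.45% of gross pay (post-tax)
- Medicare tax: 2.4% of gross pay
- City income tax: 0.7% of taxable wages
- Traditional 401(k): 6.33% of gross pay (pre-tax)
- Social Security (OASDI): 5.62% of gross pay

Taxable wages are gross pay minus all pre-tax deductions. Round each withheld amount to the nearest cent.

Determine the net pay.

Regular pay: 39 × $61.76 = $2,408.64
Overtime pay: 4 × $61.76 × 1.5 = $370.56
Gross pay = $2,408.64 + $370.56 = $2,779.20
Traditional 401(k): $2,779.20 × 0.0633 = $175.92
Taxable wages = $2,779.20 − $175.92 = $2,603.28
City income tax: $2,603.28 × 0.007 = $18.22
PFL insurance: $2,779.20 × 0.005 = $13.90
Social Security (OASDI): $2,779.20 × 0.0562 = $156.19
Medicare tax: $2,779.20 × 0.024 = $66.70
Garnishment: $2,779.20 × 0.0345 = $95.88
Total deductions = $175.92 + $18.22 + $13.90 + $156.19 + $66.70 + $95.88 = $526.81
Net pay = $2,779.20 − $526.81 = $2,252.39

$2,252.39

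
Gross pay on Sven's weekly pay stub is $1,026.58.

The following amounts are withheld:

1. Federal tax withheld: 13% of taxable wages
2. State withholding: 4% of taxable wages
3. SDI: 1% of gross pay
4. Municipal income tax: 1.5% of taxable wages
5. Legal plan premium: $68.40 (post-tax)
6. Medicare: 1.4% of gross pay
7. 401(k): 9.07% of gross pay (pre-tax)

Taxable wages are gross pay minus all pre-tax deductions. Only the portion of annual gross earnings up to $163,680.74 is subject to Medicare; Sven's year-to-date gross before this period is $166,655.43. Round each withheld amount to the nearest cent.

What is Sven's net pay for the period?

$682.11

401(k): $1,026.58 × 0.0907 = $93.11
Taxable wages = $1,026.58 − $93.11 = $933.47
Federal tax withheld: $933.47 × 0.13 = $121.35
Municipal income tax: $933.47 × 0.015 = $14.00
State withholding: $933.47 × 0.04 = $37.34
Medicare: annual cap $163,680.74 already reached (YTD $166,655.43), so $0.00
SDI: $1,026.58 × 0.01 = $10.27
Legal plan premium: $68.40
Total deductions = $93.11 + $121.35 + $14.00 + $37.34 + $0.00 + $10.27 + $68.40 = $344.47
Net pay = $1,026.58 − $344.47 = $682.11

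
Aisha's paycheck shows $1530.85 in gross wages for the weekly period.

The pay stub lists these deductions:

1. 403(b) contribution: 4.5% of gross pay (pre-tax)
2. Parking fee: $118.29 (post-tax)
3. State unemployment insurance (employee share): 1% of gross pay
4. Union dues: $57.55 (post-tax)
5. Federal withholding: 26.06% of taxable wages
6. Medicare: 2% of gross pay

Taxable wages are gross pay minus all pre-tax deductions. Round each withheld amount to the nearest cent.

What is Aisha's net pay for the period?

$859.20

403(b) contribution: $1530.85 × 0.045 = $68.89
Taxable wages = $1530.85 − $68.89 = $1461.96
Federal withholding: $1461.96 × 0.2606 = $380.99
State unemployment insurance (employee share): $1530.85 × 0.01 = $15.31
Medicare: $1530.85 × 0.02 = $30.62
Parking fee: $118.29
Union dues: $57.55
Total deductions = $68.89 + $380.99 + $15.31 + $30.62 + $118.29 + $57.55 = $671.65
Net pay = $1530.85 − $671.65 = $859.20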